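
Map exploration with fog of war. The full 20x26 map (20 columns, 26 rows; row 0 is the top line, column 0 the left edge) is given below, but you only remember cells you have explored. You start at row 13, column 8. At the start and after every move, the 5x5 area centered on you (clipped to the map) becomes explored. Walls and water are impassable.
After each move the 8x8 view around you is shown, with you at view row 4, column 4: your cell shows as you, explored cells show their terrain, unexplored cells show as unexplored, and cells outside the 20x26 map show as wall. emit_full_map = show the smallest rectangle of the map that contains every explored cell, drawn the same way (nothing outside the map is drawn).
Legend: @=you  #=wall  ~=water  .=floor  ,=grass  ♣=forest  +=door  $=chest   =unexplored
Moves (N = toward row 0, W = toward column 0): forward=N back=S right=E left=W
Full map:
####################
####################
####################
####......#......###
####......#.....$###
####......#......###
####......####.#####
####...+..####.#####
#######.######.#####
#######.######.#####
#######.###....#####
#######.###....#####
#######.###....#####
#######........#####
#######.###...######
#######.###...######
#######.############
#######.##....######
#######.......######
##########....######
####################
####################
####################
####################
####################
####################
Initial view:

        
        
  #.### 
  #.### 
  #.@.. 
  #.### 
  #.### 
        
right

        
        
 #.###. 
 #.###. 
 #..@.. 
 #.###. 
 #.###. 
        

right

        
        
#.###.. 
#.###.. 
#...@.. 
#.###.. 
#.###.. 
        

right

        
        
.###... 
.###... 
....@.. 
.###... 
.###... 
        

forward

        
        
  ##... 
.###... 
.###@.. 
....... 
.###... 
.###... 

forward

        
        
  ##### 
  ##... 
.###@.. 
.###... 
....... 
.###... 

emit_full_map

   #####
   ##...
#.###@..
#.###...
#.......
#.###...
#.###...

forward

        
        
  ##### 
  ##### 
  ##@.. 
.###... 
.###... 
....... 

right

        
        
 #####. 
 #####. 
 ##.@.. 
###.... 
###.... 
......  

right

        
        
#####.# 
#####.# 
##..@.# 
##....# 
##....# 
.....   

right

        
        
####.## 
####.## 
#...@## 
#....## 
#....## 
....    

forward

        
        
  ##.## 
####.## 
####@## 
#....## 
#....## 
#....## 

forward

        
        
  ##.## 
  ##.## 
####@## 
####.## 
#....## 
#....## 

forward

        
        
  ..... 
  ##.## 
  ##@## 
####.## 
####.## 
#....## 

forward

        
        
  ....$ 
  ..... 
  ##@## 
  ##.## 
####.## 
####.## 

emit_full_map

      ....$
      .....
      ##@##
      ##.##
   #####.##
   #####.##
   ##....##
#.###....##
#.###....##
#.......   
#.###...   
#.###...   

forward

        
        
  ..... 
  ....$ 
  ..@.. 
  ##.## 
  ##.## 
####.## 

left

        
        
  ......
  .....$
  ..@...
  ###.##
  ###.##
#####.##

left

        
        
  #.....
  #.....
  #.@...
  ####.#
  ####.#
 #####.#

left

        
        
  .#....
  .#....
  .#@...
  .####.
  .####.
  #####.

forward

        
        
  ##### 
  .#....
  .#@...
  .#....
  .####.
  .####.

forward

########
        
  ##### 
  ##### 
  .#@...
  .#....
  .#....
  .####.

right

########
        
 ###### 
 ###### 
 .#.@...
 .#.....
 .#.....
 .####.#

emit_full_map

   ######  
   ######  
   .#.@....
   .#.....$
   .#......
   .####.##
   .####.##
   #####.##
   #####.##
   ##....##
#.###....##
#.###....##
#.......   
#.###...   
#.###...   

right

########
        
####### 
####### 
.#..@...
.#.....$
.#......
.####.##

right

########
        
####### 
####### 
#...@.. 
#.....$ 
#...... 
####.## 

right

########
        
####### 
####### 
....@.# 
.....$# 
......# 
###.##  

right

########
        
####### 
####### 
....@## 
....$## 
.....## 
##.##   

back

        
####### 
####### 
.....## 
....@## 
.....## 
##.#### 
##.##   

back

####### 
####### 
.....## 
....$## 
....@## 
##.#### 
##.#### 
##.##   

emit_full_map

   ##########
   ##########
   .#......##
   .#.....$##
   .#.....@##
   .####.####
   .####.####
   #####.##  
   #####.##  
   ##....##  
#.###....##  
#.###....##  
#.......     
#.###...     
#.###...     

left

########
########
......##
.....$##
....@.##
###.####
###.####
###.##  

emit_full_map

   ##########
   ##########
   .#......##
   .#.....$##
   .#....@.##
   .####.####
   .####.####
   #####.##  
   #####.##  
   ##....##  
#.###....##  
#.###....##  
#.......     
#.###...     
#.###...     


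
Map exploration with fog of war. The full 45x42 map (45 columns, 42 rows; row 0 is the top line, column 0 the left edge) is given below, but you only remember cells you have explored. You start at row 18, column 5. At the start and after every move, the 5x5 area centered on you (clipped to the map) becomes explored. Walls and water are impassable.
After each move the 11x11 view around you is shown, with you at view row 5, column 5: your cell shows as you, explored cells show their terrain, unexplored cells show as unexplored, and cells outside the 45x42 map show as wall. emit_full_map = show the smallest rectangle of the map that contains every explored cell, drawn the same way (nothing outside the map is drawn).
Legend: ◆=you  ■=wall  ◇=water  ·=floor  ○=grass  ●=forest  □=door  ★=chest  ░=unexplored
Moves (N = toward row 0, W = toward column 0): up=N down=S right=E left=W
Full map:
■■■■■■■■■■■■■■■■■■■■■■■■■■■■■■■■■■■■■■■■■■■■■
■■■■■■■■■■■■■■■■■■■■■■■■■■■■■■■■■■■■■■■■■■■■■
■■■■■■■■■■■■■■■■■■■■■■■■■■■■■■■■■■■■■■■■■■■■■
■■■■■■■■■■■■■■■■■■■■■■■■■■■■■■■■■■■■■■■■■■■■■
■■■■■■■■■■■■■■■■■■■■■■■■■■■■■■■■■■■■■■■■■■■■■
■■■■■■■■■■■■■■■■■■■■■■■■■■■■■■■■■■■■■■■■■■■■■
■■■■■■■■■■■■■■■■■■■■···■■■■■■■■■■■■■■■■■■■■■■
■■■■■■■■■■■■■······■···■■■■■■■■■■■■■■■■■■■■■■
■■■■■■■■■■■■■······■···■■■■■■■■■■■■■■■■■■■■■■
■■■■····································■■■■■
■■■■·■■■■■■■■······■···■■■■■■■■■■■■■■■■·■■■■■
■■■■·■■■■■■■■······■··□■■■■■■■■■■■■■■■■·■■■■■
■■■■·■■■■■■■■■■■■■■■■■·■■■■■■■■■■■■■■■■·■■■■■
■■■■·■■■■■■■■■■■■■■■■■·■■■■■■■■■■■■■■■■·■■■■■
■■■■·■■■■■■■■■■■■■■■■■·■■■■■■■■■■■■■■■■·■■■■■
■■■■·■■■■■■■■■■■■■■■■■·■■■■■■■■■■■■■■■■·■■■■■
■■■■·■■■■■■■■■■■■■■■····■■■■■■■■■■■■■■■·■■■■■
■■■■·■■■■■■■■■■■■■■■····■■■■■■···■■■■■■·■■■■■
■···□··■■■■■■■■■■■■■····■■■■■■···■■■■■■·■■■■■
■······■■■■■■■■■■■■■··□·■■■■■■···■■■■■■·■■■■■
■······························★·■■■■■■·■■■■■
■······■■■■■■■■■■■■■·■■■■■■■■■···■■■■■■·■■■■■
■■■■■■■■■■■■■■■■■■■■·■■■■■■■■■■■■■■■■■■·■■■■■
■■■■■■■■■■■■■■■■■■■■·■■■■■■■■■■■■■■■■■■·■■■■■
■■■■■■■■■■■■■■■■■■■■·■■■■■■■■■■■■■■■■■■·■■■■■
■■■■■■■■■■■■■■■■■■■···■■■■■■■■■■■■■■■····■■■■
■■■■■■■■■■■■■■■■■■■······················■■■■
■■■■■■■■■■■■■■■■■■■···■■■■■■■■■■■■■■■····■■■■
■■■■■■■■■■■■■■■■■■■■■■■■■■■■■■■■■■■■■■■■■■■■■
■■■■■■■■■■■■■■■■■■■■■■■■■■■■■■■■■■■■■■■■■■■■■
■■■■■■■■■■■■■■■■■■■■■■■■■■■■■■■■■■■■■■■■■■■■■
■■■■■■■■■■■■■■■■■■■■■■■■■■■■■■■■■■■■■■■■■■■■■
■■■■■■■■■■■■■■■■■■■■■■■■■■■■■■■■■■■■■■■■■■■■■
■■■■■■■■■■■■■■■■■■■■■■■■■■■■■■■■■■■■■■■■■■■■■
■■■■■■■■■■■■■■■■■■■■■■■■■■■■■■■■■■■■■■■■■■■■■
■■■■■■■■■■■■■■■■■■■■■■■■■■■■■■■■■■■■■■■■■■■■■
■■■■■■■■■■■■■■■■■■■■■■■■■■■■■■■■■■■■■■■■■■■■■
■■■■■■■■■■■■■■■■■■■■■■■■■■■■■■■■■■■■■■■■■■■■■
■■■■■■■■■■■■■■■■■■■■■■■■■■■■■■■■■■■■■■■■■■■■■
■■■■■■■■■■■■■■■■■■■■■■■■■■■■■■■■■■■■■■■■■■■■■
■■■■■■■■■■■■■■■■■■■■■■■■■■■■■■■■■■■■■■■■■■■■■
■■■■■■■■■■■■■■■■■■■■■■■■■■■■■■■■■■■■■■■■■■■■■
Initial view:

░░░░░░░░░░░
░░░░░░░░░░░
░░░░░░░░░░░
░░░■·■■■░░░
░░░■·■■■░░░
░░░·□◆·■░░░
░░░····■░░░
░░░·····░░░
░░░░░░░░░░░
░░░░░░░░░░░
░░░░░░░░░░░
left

■░░░░░░░░░░
■░░░░░░░░░░
■░░░░░░░░░░
■░░■■·■■■░░
■░░■■·■■■░░
■░░··◆··■░░
■░░·····■░░
■░░······░░
■░░░░░░░░░░
■░░░░░░░░░░
■░░░░░░░░░░

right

░░░░░░░░░░░
░░░░░░░░░░░
░░░░░░░░░░░
░░■■·■■■░░░
░░■■·■■■░░░
░░··□◆·■░░░
░░·····■░░░
░░······░░░
░░░░░░░░░░░
░░░░░░░░░░░
░░░░░░░░░░░

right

░░░░░░░░░░░
░░░░░░░░░░░
░░░░░░░░░░░
░■■·■■■■░░░
░■■·■■■■░░░
░··□·◆■■░░░
░·····■■░░░
░·······░░░
░░░░░░░░░░░
░░░░░░░░░░░
░░░░░░░░░░░

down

░░░░░░░░░░░
░░░░░░░░░░░
░■■·■■■■░░░
░■■·■■■■░░░
░··□··■■░░░
░····◆■■░░░
░·······░░░
░░░···■■░░░
░░░░░░░░░░░
░░░░░░░░░░░
░░░░░░░░░░░

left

░░░░░░░░░░░
░░░░░░░░░░░
░░■■·■■■■░░
░░■■·■■■■░░
░░··□··■■░░
░░···◆·■■░░
░░·······░░
░░░····■■░░
░░░░░░░░░░░
░░░░░░░░░░░
░░░░░░░░░░░

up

░░░░░░░░░░░
░░░░░░░░░░░
░░░░░░░░░░░
░░■■·■■■■░░
░░■■·■■■■░░
░░··□◆·■■░░
░░·····■■░░
░░·······░░
░░░····■■░░
░░░░░░░░░░░
░░░░░░░░░░░

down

░░░░░░░░░░░
░░░░░░░░░░░
░░■■·■■■■░░
░░■■·■■■■░░
░░··□··■■░░
░░···◆·■■░░
░░·······░░
░░░····■■░░
░░░░░░░░░░░
░░░░░░░░░░░
░░░░░░░░░░░

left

■░░░░░░░░░░
■░░░░░░░░░░
■░░■■·■■■■░
■░░■■·■■■■░
■░░··□··■■░
■░░··◆··■■░
■░░·······░
■░░·····■■░
■░░░░░░░░░░
■░░░░░░░░░░
■░░░░░░░░░░

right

░░░░░░░░░░░
░░░░░░░░░░░
░░■■·■■■■░░
░░■■·■■■■░░
░░··□··■■░░
░░···◆·■■░░
░░·······░░
░░·····■■░░
░░░░░░░░░░░
░░░░░░░░░░░
░░░░░░░░░░░

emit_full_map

■■·■■■■
■■·■■■■
··□··■■
···◆·■■
·······
·····■■

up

░░░░░░░░░░░
░░░░░░░░░░░
░░░░░░░░░░░
░░■■·■■■■░░
░░■■·■■■■░░
░░··□◆·■■░░
░░·····■■░░
░░·······░░
░░·····■■░░
░░░░░░░░░░░
░░░░░░░░░░░

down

░░░░░░░░░░░
░░░░░░░░░░░
░░■■·■■■■░░
░░■■·■■■■░░
░░··□··■■░░
░░···◆·■■░░
░░·······░░
░░·····■■░░
░░░░░░░░░░░
░░░░░░░░░░░
░░░░░░░░░░░

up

░░░░░░░░░░░
░░░░░░░░░░░
░░░░░░░░░░░
░░■■·■■■■░░
░░■■·■■■■░░
░░··□◆·■■░░
░░·····■■░░
░░·······░░
░░·····■■░░
░░░░░░░░░░░
░░░░░░░░░░░


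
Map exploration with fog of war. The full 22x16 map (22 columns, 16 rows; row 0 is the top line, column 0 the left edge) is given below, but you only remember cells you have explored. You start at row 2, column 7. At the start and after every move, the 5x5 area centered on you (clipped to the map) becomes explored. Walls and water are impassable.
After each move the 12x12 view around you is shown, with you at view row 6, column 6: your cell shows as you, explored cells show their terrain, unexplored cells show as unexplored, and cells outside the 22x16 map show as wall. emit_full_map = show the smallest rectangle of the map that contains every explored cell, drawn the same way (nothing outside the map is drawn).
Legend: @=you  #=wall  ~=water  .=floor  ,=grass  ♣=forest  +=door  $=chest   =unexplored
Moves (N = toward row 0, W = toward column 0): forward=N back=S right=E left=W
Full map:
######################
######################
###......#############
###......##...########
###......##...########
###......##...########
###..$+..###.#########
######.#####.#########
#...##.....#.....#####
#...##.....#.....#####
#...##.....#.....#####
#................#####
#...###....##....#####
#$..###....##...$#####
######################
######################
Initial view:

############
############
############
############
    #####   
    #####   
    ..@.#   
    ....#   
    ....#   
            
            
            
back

############
############
############
    #####   
    #####   
    ....#   
    ..@.#   
    ....#   
    ....#   
            
            
            

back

############
############
    #####   
    #####   
    ....#   
    ....#   
    ..@.#   
    ....#   
    $+..#   
            
            
            

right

############
############
   #####    
   #####    
   ....##   
   ....##   
   ...@##   
   ....##   
   $+..##   
            
            
            

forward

############
############
############
   #####    
   ######   
   ....##   
   ...@##   
   ....##   
   ....##   
   $+..##   
            
            

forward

############
############
############
############
   ######   
   ######   
   ...@##   
   ....##   
   ....##   
   ....##   
   $+..##   
            

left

############
############
############
############
    ######  
    ######  
    ..@.##  
    ....##  
    ....##  
    ....##  
    $+..##  
            

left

############
############
############
############
    ####### 
    ####### 
    ..@..## 
    .....## 
    .....## 
     ....## 
     $+..## 
            

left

############
############
############
############
#   ########
#   ########
#   ..@...##
#   ......##
#   ......##
#     ....##
#     $+..##
#           

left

############
############
############
############
##  ########
##  ########
##  #.@....#
##  #......#
##  #......#
##     ....#
##     $+..#
##          

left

############
############
############
############
### ########
### ########
### ##@.....
### ##......
### ##......
###     ....
###     $+..
###         

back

############
############
############
### ########
### ########
### ##......
### ##@.....
### ##......
### ##......
###     $+..
###         
###         

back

############
############
### ########
### ########
### ##......
### ##......
### ##@.....
### ##......
### ##..$+..
###         
###         
###         

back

############
### ########
### ########
### ##......
### ##......
### ##......
### ##@.....
### ##..$+..
### #####   
###         
###         
###         

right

############
## #########
## #########
## ##......#
## ##......#
## ##......#
## ##.@....#
## ##..$+..#
## #####.   
##          
##          
##          

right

############
# ##########
# ##########
# ##......##
# ##......##
# ##......##
# ##..@...##
# ##..$+..##
# #####.#   
#           
#           
#           

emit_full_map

##########
##########
##......##
##......##
##......##
##..@...##
##..$+..##
#####.#   

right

############
 ########## 
 ########## 
 ##......## 
 ##......## 
 ##......## 
 ##...@..## 
 ##..$+..## 
 #####.##   
            
            
            

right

############
##########  
##########  
##......##  
##......##  
##......##  
##....@.##  
##..$+..##  
#####.###   
            
            
            

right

############
#########   
#########   
#......##   
#......##   
#......##   
#.....@##   
#..$+..##   
####.####   
            
            
            

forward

############
############
#########   
#########   
#......##   
#......##   
#.....@##   
#......##   
#..$+..##   
####.####   
            
            

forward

############
############
############
#########   
#########   
#......##   
#.....@##   
#......##   
#......##   
#..$+..##   
####.####   
            

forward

############
############
############
############
#########   
#########   
#.....@##   
#......##   
#......##   
#......##   
#..$+..##   
####.####   

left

############
############
############
############
##########  
##########  
##....@.##  
##......##  
##......##  
##......##  
##..$+..##  
#####.####  

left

############
############
############
############
 ########## 
 ########## 
 ##...@..## 
 ##......## 
 ##......## 
 ##......## 
 ##..$+..## 
 #####.#### 

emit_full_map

##########
##########
##...@..##
##......##
##......##
##......##
##..$+..##
#####.####

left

############
############
############
############
# ##########
# ##########
# ##..@...##
# ##......##
# ##......##
# ##......##
# ##..$+..##
# #####.####

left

############
############
############
############
## #########
## #########
## ##.@....#
## ##......#
## ##......#
## ##......#
## ##..$+..#
## #####.###

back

############
############
############
## #########
## #########
## ##......#
## ##.@....#
## ##......#
## ##......#
## ##..$+..#
## #####.###
##          

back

############
############
## #########
## #########
## ##......#
## ##......#
## ##.@....#
## ##......#
## ##..$+..#
## #####.###
##          
##          

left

############
############
### ########
### ########
### ##......
### ##......
### ##@.....
### ##......
### ##..$+..
### #####.##
###         
###         

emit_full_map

##########
##########
##......##
##......##
##@.....##
##......##
##..$+..##
#####.####


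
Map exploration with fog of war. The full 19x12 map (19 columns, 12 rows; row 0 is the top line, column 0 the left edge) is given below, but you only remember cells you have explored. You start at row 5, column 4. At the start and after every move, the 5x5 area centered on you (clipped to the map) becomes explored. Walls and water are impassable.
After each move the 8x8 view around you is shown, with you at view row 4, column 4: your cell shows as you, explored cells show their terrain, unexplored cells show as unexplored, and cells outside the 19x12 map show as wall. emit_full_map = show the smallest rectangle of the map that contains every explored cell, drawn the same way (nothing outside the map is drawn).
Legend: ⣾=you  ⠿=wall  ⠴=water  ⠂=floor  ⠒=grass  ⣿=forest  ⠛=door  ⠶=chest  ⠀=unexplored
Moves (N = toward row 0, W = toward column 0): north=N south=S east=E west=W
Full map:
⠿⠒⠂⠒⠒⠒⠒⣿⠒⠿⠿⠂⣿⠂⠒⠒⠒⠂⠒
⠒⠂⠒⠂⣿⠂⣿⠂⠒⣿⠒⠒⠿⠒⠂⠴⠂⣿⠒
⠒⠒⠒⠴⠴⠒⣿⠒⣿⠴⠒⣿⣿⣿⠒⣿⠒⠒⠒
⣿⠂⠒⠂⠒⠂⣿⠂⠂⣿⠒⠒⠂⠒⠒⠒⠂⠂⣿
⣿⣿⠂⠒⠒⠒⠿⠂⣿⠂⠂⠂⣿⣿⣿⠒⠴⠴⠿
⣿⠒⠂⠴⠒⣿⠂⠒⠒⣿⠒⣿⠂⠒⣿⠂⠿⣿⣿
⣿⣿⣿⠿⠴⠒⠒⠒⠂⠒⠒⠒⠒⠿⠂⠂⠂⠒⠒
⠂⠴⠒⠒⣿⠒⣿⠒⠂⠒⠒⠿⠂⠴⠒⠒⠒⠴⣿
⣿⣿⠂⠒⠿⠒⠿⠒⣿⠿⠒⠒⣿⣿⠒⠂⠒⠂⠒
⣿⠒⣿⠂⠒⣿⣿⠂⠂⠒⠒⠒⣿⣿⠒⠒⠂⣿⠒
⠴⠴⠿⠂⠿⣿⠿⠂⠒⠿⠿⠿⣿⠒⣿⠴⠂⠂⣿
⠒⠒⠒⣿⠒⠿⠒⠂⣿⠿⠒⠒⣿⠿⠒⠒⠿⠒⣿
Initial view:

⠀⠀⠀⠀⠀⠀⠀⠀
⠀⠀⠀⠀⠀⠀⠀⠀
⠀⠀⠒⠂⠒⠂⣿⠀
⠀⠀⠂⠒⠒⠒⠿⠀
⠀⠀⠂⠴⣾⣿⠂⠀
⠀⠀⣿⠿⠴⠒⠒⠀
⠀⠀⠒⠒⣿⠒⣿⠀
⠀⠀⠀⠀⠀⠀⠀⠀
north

⠀⠀⠀⠀⠀⠀⠀⠀
⠀⠀⠀⠀⠀⠀⠀⠀
⠀⠀⠒⠴⠴⠒⣿⠀
⠀⠀⠒⠂⠒⠂⣿⠀
⠀⠀⠂⠒⣾⠒⠿⠀
⠀⠀⠂⠴⠒⣿⠂⠀
⠀⠀⣿⠿⠴⠒⠒⠀
⠀⠀⠒⠒⣿⠒⣿⠀

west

⠿⠀⠀⠀⠀⠀⠀⠀
⠿⠀⠀⠀⠀⠀⠀⠀
⠿⠀⠒⠒⠴⠴⠒⣿
⠿⠀⠂⠒⠂⠒⠂⣿
⠿⠀⣿⠂⣾⠒⠒⠿
⠿⠀⠒⠂⠴⠒⣿⠂
⠿⠀⣿⣿⠿⠴⠒⠒
⠿⠀⠀⠒⠒⣿⠒⣿

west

⠿⠿⠀⠀⠀⠀⠀⠀
⠿⠿⠀⠀⠀⠀⠀⠀
⠿⠿⠒⠒⠒⠴⠴⠒
⠿⠿⣿⠂⠒⠂⠒⠂
⠿⠿⣿⣿⣾⠒⠒⠒
⠿⠿⣿⠒⠂⠴⠒⣿
⠿⠿⣿⣿⣿⠿⠴⠒
⠿⠿⠀⠀⠒⠒⣿⠒

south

⠿⠿⠀⠀⠀⠀⠀⠀
⠿⠿⠒⠒⠒⠴⠴⠒
⠿⠿⣿⠂⠒⠂⠒⠂
⠿⠿⣿⣿⠂⠒⠒⠒
⠿⠿⣿⠒⣾⠴⠒⣿
⠿⠿⣿⣿⣿⠿⠴⠒
⠿⠿⠂⠴⠒⠒⣿⠒
⠿⠿⠀⠀⠀⠀⠀⠀

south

⠿⠿⠒⠒⠒⠴⠴⠒
⠿⠿⣿⠂⠒⠂⠒⠂
⠿⠿⣿⣿⠂⠒⠒⠒
⠿⠿⣿⠒⠂⠴⠒⣿
⠿⠿⣿⣿⣾⠿⠴⠒
⠿⠿⠂⠴⠒⠒⣿⠒
⠿⠿⣿⣿⠂⠒⠿⠀
⠿⠿⠀⠀⠀⠀⠀⠀

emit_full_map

⠒⠒⠒⠴⠴⠒⣿
⣿⠂⠒⠂⠒⠂⣿
⣿⣿⠂⠒⠒⠒⠿
⣿⠒⠂⠴⠒⣿⠂
⣿⣿⣾⠿⠴⠒⠒
⠂⠴⠒⠒⣿⠒⣿
⣿⣿⠂⠒⠿⠀⠀

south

⠿⠿⣿⠂⠒⠂⠒⠂
⠿⠿⣿⣿⠂⠒⠒⠒
⠿⠿⣿⠒⠂⠴⠒⣿
⠿⠿⣿⣿⣿⠿⠴⠒
⠿⠿⠂⠴⣾⠒⣿⠒
⠿⠿⣿⣿⠂⠒⠿⠀
⠿⠿⣿⠒⣿⠂⠒⠀
⠿⠿⠀⠀⠀⠀⠀⠀

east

⠿⣿⠂⠒⠂⠒⠂⣿
⠿⣿⣿⠂⠒⠒⠒⠿
⠿⣿⠒⠂⠴⠒⣿⠂
⠿⣿⣿⣿⠿⠴⠒⠒
⠿⠂⠴⠒⣾⣿⠒⣿
⠿⣿⣿⠂⠒⠿⠒⠀
⠿⣿⠒⣿⠂⠒⣿⠀
⠿⠀⠀⠀⠀⠀⠀⠀

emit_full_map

⠒⠒⠒⠴⠴⠒⣿
⣿⠂⠒⠂⠒⠂⣿
⣿⣿⠂⠒⠒⠒⠿
⣿⠒⠂⠴⠒⣿⠂
⣿⣿⣿⠿⠴⠒⠒
⠂⠴⠒⣾⣿⠒⣿
⣿⣿⠂⠒⠿⠒⠀
⣿⠒⣿⠂⠒⣿⠀


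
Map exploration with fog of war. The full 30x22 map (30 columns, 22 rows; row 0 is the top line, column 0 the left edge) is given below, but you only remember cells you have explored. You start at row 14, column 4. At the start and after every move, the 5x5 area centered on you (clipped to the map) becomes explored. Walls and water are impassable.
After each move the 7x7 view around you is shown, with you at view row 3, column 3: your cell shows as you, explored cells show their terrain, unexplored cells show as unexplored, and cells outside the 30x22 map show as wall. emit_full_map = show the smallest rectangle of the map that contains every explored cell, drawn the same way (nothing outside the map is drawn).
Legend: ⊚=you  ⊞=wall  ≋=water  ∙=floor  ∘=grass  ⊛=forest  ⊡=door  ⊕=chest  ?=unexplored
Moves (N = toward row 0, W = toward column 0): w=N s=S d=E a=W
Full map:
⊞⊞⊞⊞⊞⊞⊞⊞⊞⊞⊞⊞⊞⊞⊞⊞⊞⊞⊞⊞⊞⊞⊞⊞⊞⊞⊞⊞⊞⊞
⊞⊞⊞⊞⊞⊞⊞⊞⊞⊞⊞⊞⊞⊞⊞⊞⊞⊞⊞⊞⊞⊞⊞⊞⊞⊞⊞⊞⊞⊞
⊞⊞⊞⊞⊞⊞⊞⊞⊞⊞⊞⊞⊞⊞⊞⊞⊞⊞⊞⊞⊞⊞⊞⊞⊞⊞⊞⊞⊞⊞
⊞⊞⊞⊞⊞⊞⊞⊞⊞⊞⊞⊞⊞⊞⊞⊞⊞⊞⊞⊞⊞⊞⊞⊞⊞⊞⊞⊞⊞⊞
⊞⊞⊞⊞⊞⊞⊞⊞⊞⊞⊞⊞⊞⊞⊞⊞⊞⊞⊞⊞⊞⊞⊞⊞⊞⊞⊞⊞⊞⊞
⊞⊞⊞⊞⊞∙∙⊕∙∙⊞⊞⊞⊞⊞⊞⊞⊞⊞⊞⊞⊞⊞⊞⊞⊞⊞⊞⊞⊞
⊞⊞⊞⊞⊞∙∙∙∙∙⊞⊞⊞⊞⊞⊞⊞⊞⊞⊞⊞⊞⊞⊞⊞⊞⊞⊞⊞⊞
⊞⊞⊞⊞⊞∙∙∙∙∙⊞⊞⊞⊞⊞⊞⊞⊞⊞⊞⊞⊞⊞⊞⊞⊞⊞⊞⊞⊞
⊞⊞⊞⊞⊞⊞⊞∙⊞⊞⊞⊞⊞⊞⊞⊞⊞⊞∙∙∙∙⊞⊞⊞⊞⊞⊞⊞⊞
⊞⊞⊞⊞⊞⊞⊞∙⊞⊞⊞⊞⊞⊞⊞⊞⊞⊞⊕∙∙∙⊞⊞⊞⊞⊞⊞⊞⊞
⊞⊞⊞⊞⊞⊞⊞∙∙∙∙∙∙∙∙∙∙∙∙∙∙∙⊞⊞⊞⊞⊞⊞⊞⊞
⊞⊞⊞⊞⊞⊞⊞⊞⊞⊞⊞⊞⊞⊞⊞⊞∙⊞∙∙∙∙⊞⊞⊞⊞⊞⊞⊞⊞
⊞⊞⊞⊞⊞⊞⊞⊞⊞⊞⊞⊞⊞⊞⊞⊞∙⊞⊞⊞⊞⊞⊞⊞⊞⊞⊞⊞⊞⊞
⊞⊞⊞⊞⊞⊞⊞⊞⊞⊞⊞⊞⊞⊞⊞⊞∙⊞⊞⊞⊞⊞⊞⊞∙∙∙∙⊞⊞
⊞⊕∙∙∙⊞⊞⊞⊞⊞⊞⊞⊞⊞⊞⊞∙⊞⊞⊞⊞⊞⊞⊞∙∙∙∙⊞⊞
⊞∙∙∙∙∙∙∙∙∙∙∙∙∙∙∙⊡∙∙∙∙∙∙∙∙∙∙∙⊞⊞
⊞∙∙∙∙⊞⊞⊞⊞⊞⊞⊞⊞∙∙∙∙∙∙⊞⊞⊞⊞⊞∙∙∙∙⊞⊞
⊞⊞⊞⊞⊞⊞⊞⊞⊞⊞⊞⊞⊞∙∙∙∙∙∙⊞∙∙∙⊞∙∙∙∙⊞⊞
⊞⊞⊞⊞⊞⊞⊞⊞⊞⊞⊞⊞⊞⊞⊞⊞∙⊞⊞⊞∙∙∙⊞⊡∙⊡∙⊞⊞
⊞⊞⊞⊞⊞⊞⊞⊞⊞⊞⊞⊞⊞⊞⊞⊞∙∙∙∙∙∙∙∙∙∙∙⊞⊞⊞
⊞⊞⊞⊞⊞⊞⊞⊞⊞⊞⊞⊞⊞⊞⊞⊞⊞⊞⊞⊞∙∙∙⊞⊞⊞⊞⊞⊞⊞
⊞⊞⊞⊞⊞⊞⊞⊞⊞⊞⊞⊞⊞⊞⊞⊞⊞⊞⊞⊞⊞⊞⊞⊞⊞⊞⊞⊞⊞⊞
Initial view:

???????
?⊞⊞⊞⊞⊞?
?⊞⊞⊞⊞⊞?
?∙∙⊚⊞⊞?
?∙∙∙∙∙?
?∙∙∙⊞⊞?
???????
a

???????
?⊞⊞⊞⊞⊞⊞
?⊞⊞⊞⊞⊞⊞
?⊕∙⊚∙⊞⊞
?∙∙∙∙∙∙
?∙∙∙∙⊞⊞
???????

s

?⊞⊞⊞⊞⊞⊞
?⊞⊞⊞⊞⊞⊞
?⊕∙∙∙⊞⊞
?∙∙⊚∙∙∙
?∙∙∙∙⊞⊞
?⊞⊞⊞⊞⊞?
???????

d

⊞⊞⊞⊞⊞⊞?
⊞⊞⊞⊞⊞⊞?
⊕∙∙∙⊞⊞?
∙∙∙⊚∙∙?
∙∙∙∙⊞⊞?
⊞⊞⊞⊞⊞⊞?
???????

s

⊞⊞⊞⊞⊞⊞?
⊕∙∙∙⊞⊞?
∙∙∙∙∙∙?
∙∙∙⊚⊞⊞?
⊞⊞⊞⊞⊞⊞?
?⊞⊞⊞⊞⊞?
???????

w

⊞⊞⊞⊞⊞⊞?
⊞⊞⊞⊞⊞⊞?
⊕∙∙∙⊞⊞?
∙∙∙⊚∙∙?
∙∙∙∙⊞⊞?
⊞⊞⊞⊞⊞⊞?
?⊞⊞⊞⊞⊞?

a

?⊞⊞⊞⊞⊞⊞
?⊞⊞⊞⊞⊞⊞
?⊕∙∙∙⊞⊞
?∙∙⊚∙∙∙
?∙∙∙∙⊞⊞
?⊞⊞⊞⊞⊞⊞
??⊞⊞⊞⊞⊞

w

???????
?⊞⊞⊞⊞⊞⊞
?⊞⊞⊞⊞⊞⊞
?⊕∙⊚∙⊞⊞
?∙∙∙∙∙∙
?∙∙∙∙⊞⊞
?⊞⊞⊞⊞⊞⊞

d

???????
⊞⊞⊞⊞⊞⊞?
⊞⊞⊞⊞⊞⊞?
⊕∙∙⊚⊞⊞?
∙∙∙∙∙∙?
∙∙∙∙⊞⊞?
⊞⊞⊞⊞⊞⊞?

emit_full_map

⊞⊞⊞⊞⊞⊞
⊞⊞⊞⊞⊞⊞
⊕∙∙⊚⊞⊞
∙∙∙∙∙∙
∙∙∙∙⊞⊞
⊞⊞⊞⊞⊞⊞
?⊞⊞⊞⊞⊞

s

⊞⊞⊞⊞⊞⊞?
⊞⊞⊞⊞⊞⊞?
⊕∙∙∙⊞⊞?
∙∙∙⊚∙∙?
∙∙∙∙⊞⊞?
⊞⊞⊞⊞⊞⊞?
?⊞⊞⊞⊞⊞?

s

⊞⊞⊞⊞⊞⊞?
⊕∙∙∙⊞⊞?
∙∙∙∙∙∙?
∙∙∙⊚⊞⊞?
⊞⊞⊞⊞⊞⊞?
?⊞⊞⊞⊞⊞?
???????

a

?⊞⊞⊞⊞⊞⊞
?⊕∙∙∙⊞⊞
?∙∙∙∙∙∙
?∙∙⊚∙⊞⊞
?⊞⊞⊞⊞⊞⊞
?⊞⊞⊞⊞⊞⊞
???????

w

?⊞⊞⊞⊞⊞⊞
?⊞⊞⊞⊞⊞⊞
?⊕∙∙∙⊞⊞
?∙∙⊚∙∙∙
?∙∙∙∙⊞⊞
?⊞⊞⊞⊞⊞⊞
?⊞⊞⊞⊞⊞⊞

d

⊞⊞⊞⊞⊞⊞?
⊞⊞⊞⊞⊞⊞?
⊕∙∙∙⊞⊞?
∙∙∙⊚∙∙?
∙∙∙∙⊞⊞?
⊞⊞⊞⊞⊞⊞?
⊞⊞⊞⊞⊞⊞?

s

⊞⊞⊞⊞⊞⊞?
⊕∙∙∙⊞⊞?
∙∙∙∙∙∙?
∙∙∙⊚⊞⊞?
⊞⊞⊞⊞⊞⊞?
⊞⊞⊞⊞⊞⊞?
???????

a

?⊞⊞⊞⊞⊞⊞
?⊕∙∙∙⊞⊞
?∙∙∙∙∙∙
?∙∙⊚∙⊞⊞
?⊞⊞⊞⊞⊞⊞
?⊞⊞⊞⊞⊞⊞
???????

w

?⊞⊞⊞⊞⊞⊞
?⊞⊞⊞⊞⊞⊞
?⊕∙∙∙⊞⊞
?∙∙⊚∙∙∙
?∙∙∙∙⊞⊞
?⊞⊞⊞⊞⊞⊞
?⊞⊞⊞⊞⊞⊞

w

???????
?⊞⊞⊞⊞⊞⊞
?⊞⊞⊞⊞⊞⊞
?⊕∙⊚∙⊞⊞
?∙∙∙∙∙∙
?∙∙∙∙⊞⊞
?⊞⊞⊞⊞⊞⊞

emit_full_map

⊞⊞⊞⊞⊞⊞
⊞⊞⊞⊞⊞⊞
⊕∙⊚∙⊞⊞
∙∙∙∙∙∙
∙∙∙∙⊞⊞
⊞⊞⊞⊞⊞⊞
⊞⊞⊞⊞⊞⊞

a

⊞??????
⊞⊞⊞⊞⊞⊞⊞
⊞⊞⊞⊞⊞⊞⊞
⊞⊞⊕⊚∙∙⊞
⊞⊞∙∙∙∙∙
⊞⊞∙∙∙∙⊞
⊞?⊞⊞⊞⊞⊞

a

⊞⊞?????
⊞⊞⊞⊞⊞⊞⊞
⊞⊞⊞⊞⊞⊞⊞
⊞⊞⊞⊚∙∙∙
⊞⊞⊞∙∙∙∙
⊞⊞⊞∙∙∙∙
⊞⊞?⊞⊞⊞⊞

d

⊞??????
⊞⊞⊞⊞⊞⊞⊞
⊞⊞⊞⊞⊞⊞⊞
⊞⊞⊕⊚∙∙⊞
⊞⊞∙∙∙∙∙
⊞⊞∙∙∙∙⊞
⊞?⊞⊞⊞⊞⊞

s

⊞⊞⊞⊞⊞⊞⊞
⊞⊞⊞⊞⊞⊞⊞
⊞⊞⊕∙∙∙⊞
⊞⊞∙⊚∙∙∙
⊞⊞∙∙∙∙⊞
⊞⊞⊞⊞⊞⊞⊞
⊞?⊞⊞⊞⊞⊞

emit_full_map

⊞⊞⊞⊞⊞⊞⊞
⊞⊞⊞⊞⊞⊞⊞
⊞⊕∙∙∙⊞⊞
⊞∙⊚∙∙∙∙
⊞∙∙∙∙⊞⊞
⊞⊞⊞⊞⊞⊞⊞
?⊞⊞⊞⊞⊞⊞

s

⊞⊞⊞⊞⊞⊞⊞
⊞⊞⊕∙∙∙⊞
⊞⊞∙∙∙∙∙
⊞⊞∙⊚∙∙⊞
⊞⊞⊞⊞⊞⊞⊞
⊞⊞⊞⊞⊞⊞⊞
⊞??????

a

⊞⊞⊞⊞⊞⊞⊞
⊞⊞⊞⊕∙∙∙
⊞⊞⊞∙∙∙∙
⊞⊞⊞⊚∙∙∙
⊞⊞⊞⊞⊞⊞⊞
⊞⊞⊞⊞⊞⊞⊞
⊞⊞?????

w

⊞⊞⊞⊞⊞⊞⊞
⊞⊞⊞⊞⊞⊞⊞
⊞⊞⊞⊕∙∙∙
⊞⊞⊞⊚∙∙∙
⊞⊞⊞∙∙∙∙
⊞⊞⊞⊞⊞⊞⊞
⊞⊞⊞⊞⊞⊞⊞

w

⊞⊞?????
⊞⊞⊞⊞⊞⊞⊞
⊞⊞⊞⊞⊞⊞⊞
⊞⊞⊞⊚∙∙∙
⊞⊞⊞∙∙∙∙
⊞⊞⊞∙∙∙∙
⊞⊞⊞⊞⊞⊞⊞

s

⊞⊞⊞⊞⊞⊞⊞
⊞⊞⊞⊞⊞⊞⊞
⊞⊞⊞⊕∙∙∙
⊞⊞⊞⊚∙∙∙
⊞⊞⊞∙∙∙∙
⊞⊞⊞⊞⊞⊞⊞
⊞⊞⊞⊞⊞⊞⊞

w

⊞⊞?????
⊞⊞⊞⊞⊞⊞⊞
⊞⊞⊞⊞⊞⊞⊞
⊞⊞⊞⊚∙∙∙
⊞⊞⊞∙∙∙∙
⊞⊞⊞∙∙∙∙
⊞⊞⊞⊞⊞⊞⊞


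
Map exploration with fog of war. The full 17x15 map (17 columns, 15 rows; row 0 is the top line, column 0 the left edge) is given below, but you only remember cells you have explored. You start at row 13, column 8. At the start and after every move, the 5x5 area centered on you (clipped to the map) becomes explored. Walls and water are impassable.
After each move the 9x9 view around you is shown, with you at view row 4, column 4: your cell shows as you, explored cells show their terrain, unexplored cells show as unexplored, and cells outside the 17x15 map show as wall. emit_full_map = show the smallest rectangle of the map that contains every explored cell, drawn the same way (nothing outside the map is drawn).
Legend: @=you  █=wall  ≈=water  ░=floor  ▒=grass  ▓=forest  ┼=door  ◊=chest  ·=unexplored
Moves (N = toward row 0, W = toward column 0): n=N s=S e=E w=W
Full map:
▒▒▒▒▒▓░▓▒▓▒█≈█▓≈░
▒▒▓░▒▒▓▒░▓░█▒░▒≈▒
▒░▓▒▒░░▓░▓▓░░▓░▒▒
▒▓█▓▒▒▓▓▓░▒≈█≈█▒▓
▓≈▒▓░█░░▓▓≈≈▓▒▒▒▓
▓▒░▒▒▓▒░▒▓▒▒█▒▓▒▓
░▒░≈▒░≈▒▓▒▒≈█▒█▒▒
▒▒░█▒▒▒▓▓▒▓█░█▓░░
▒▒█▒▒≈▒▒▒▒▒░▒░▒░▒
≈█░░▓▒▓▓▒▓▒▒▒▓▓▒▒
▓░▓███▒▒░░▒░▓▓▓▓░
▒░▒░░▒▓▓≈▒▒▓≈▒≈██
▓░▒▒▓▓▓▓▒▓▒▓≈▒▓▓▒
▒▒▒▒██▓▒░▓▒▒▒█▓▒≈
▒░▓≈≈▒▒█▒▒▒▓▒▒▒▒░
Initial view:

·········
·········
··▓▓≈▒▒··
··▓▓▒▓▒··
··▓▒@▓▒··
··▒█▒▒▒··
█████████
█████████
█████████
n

·········
·········
··▒▒░░▒··
··▓▓≈▒▒··
··▓▓@▓▒··
··▓▒░▓▒··
··▒█▒▒▒··
█████████
█████████

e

·········
·········
·▒▒░░▒░··
·▓▓≈▒▒▓··
·▓▓▒@▒▓··
·▓▒░▓▒▒··
·▒█▒▒▒▓··
█████████
█████████

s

·········
·▒▒░░▒░··
·▓▓≈▒▒▓··
·▓▓▒▓▒▓··
·▓▒░@▒▒··
·▒█▒▒▒▓··
█████████
█████████
█████████

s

·▒▒░░▒░··
·▓▓≈▒▒▓··
·▓▓▒▓▒▓··
·▓▒░▓▒▒··
·▒█▒@▒▓··
█████████
█████████
█████████
█████████

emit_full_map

▒▒░░▒░
▓▓≈▒▒▓
▓▓▒▓▒▓
▓▒░▓▒▒
▒█▒@▒▓

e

▒▒░░▒░···
▓▓≈▒▒▓···
▓▓▒▓▒▓≈··
▓▒░▓▒▒▒··
▒█▒▒@▓▒··
█████████
█████████
█████████
█████████

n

·········
▒▒░░▒░···
▓▓≈▒▒▓≈··
▓▓▒▓▒▓≈··
▓▒░▓@▒▒··
▒█▒▒▒▓▒··
█████████
█████████
█████████

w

·········
·▒▒░░▒░··
·▓▓≈▒▒▓≈·
·▓▓▒▓▒▓≈·
·▓▒░@▒▒▒·
·▒█▒▒▒▓▒·
█████████
█████████
█████████

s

·▒▒░░▒░··
·▓▓≈▒▒▓≈·
·▓▓▒▓▒▓≈·
·▓▒░▓▒▒▒·
·▒█▒@▒▓▒·
█████████
█████████
█████████
█████████

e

▒▒░░▒░···
▓▓≈▒▒▓≈··
▓▓▒▓▒▓≈··
▓▒░▓▒▒▒··
▒█▒▒@▓▒··
█████████
█████████
█████████
█████████

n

·········
▒▒░░▒░···
▓▓≈▒▒▓≈··
▓▓▒▓▒▓≈··
▓▒░▓@▒▒··
▒█▒▒▒▓▒··
█████████
█████████
█████████

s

▒▒░░▒░···
▓▓≈▒▒▓≈··
▓▓▒▓▒▓≈··
▓▒░▓▒▒▒··
▒█▒▒@▓▒··
█████████
█████████
█████████
█████████

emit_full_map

▒▒░░▒░·
▓▓≈▒▒▓≈
▓▓▒▓▒▓≈
▓▒░▓▒▒▒
▒█▒▒@▓▒

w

·▒▒░░▒░··
·▓▓≈▒▒▓≈·
·▓▓▒▓▒▓≈·
·▓▒░▓▒▒▒·
·▒█▒@▒▓▒·
█████████
█████████
█████████
█████████

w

··▒▒░░▒░·
··▓▓≈▒▒▓≈
··▓▓▒▓▒▓≈
··▓▒░▓▒▒▒
··▒█@▒▒▓▒
█████████
█████████
█████████
█████████


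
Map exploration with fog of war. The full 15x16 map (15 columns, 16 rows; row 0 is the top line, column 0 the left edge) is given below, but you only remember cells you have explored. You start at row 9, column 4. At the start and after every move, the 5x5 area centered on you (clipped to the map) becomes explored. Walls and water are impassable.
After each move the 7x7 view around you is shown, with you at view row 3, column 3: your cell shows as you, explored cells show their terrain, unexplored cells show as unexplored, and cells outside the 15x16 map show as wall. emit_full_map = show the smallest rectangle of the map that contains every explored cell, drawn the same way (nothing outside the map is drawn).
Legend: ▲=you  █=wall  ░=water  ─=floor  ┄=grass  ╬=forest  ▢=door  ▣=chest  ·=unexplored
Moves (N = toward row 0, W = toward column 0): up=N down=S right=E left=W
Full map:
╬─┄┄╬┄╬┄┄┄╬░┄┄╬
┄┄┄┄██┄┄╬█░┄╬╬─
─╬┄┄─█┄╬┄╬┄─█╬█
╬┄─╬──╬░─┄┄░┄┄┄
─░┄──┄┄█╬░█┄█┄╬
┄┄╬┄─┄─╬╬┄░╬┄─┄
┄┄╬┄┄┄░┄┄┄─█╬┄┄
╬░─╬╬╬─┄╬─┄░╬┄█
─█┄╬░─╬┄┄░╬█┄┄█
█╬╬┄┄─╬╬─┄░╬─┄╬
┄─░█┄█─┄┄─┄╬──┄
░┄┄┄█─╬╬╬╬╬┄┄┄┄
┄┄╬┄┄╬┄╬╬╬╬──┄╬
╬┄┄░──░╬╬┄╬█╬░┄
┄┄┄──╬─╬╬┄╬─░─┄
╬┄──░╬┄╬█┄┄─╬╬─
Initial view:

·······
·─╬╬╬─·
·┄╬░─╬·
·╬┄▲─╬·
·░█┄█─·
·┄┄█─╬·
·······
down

·─╬╬╬─·
·┄╬░─╬·
·╬┄┄─╬·
·░█▲█─·
·┄┄█─╬·
·╬┄┄╬┄·
·······

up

·······
·─╬╬╬─·
·┄╬░─╬·
·╬┄▲─╬·
·░█┄█─·
·┄┄█─╬·
·╬┄┄╬┄·

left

·······
·░─╬╬╬─
·█┄╬░─╬
·╬╬▲┄─╬
·─░█┄█─
·┄┄┄█─╬
··╬┄┄╬┄

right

·······
░─╬╬╬─·
█┄╬░─╬·
╬╬┄▲─╬·
─░█┄█─·
┄┄┄█─╬·
·╬┄┄╬┄·

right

·······
─╬╬╬─┄·
┄╬░─╬┄·
╬┄┄▲╬╬·
░█┄█─┄·
┄┄█─╬╬·
╬┄┄╬┄··

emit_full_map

░─╬╬╬─┄
█┄╬░─╬┄
╬╬┄┄▲╬╬
─░█┄█─┄
┄┄┄█─╬╬
·╬┄┄╬┄·

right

·······
╬╬╬─┄╬·
╬░─╬┄┄·
┄┄─▲╬─·
█┄█─┄┄·
┄█─╬╬╬·
┄┄╬┄···

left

·······
─╬╬╬─┄╬
┄╬░─╬┄┄
╬┄┄▲╬╬─
░█┄█─┄┄
┄┄█─╬╬╬
╬┄┄╬┄··

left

·······
░─╬╬╬─┄
█┄╬░─╬┄
╬╬┄▲─╬╬
─░█┄█─┄
┄┄┄█─╬╬
·╬┄┄╬┄·

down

░─╬╬╬─┄
█┄╬░─╬┄
╬╬┄┄─╬╬
─░█▲█─┄
┄┄┄█─╬╬
·╬┄┄╬┄·
·······

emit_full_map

░─╬╬╬─┄╬
█┄╬░─╬┄┄
╬╬┄┄─╬╬─
─░█▲█─┄┄
┄┄┄█─╬╬╬
·╬┄┄╬┄··

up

·······
░─╬╬╬─┄
█┄╬░─╬┄
╬╬┄▲─╬╬
─░█┄█─┄
┄┄┄█─╬╬
·╬┄┄╬┄·

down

░─╬╬╬─┄
█┄╬░─╬┄
╬╬┄┄─╬╬
─░█▲█─┄
┄┄┄█─╬╬
·╬┄┄╬┄·
·······
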